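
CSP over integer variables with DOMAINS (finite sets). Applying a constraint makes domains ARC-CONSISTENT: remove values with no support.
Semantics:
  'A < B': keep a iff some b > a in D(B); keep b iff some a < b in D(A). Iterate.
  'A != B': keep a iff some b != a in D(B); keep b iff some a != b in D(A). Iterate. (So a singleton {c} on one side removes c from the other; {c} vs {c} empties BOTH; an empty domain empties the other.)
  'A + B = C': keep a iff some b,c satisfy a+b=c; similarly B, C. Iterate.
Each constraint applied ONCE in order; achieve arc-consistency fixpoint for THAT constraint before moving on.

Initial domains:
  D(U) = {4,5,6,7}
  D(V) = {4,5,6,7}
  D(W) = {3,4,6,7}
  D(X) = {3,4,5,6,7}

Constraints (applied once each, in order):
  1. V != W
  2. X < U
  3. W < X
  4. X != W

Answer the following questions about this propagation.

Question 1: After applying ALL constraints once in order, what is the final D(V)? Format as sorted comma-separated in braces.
Answer: {4,5,6,7}

Derivation:
Constraint 1 (V != W) on D(V)={4,5,6,7} D(W)={3,4,6,7}: no change
Constraint 2 (X < U) on D(X)={3,4,5,6,7} D(U)={4,5,6,7}: X {3,4,5,6,7}->{3,4,5,6}
Constraint 3 (W < X) on D(W)={3,4,6,7} D(X)={3,4,5,6}: W {3,4,6,7}->{3,4}; X {3,4,5,6}->{4,5,6}
Constraint 4 (X != W) on D(X)={4,5,6} D(W)={3,4}: no change
So after all 4 constraints: D(V) = {4,5,6,7}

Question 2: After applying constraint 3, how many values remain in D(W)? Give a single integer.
Answer: 2

Derivation:
Constraint 1 (V != W) on D(V)={4,5,6,7} D(W)={3,4,6,7}: no change
Constraint 2 (X < U) on D(X)={3,4,5,6,7} D(U)={4,5,6,7}: X {3,4,5,6,7}->{3,4,5,6}
Constraint 3 (W < X) on D(W)={3,4,6,7} D(X)={3,4,5,6}: W {3,4,6,7}->{3,4}; X {3,4,5,6}->{4,5,6}
So after constraint 3: D(W)={3,4}, size = 2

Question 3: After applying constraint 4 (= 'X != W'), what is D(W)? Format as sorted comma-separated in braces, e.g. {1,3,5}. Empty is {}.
Answer: {3,4}

Derivation:
Constraint 1 (V != W) on D(V)={4,5,6,7} D(W)={3,4,6,7}: no change
Constraint 2 (X < U) on D(X)={3,4,5,6,7} D(U)={4,5,6,7}: X {3,4,5,6,7}->{3,4,5,6}
Constraint 3 (W < X) on D(W)={3,4,6,7} D(X)={3,4,5,6}: W {3,4,6,7}->{3,4}; X {3,4,5,6}->{4,5,6}
Constraint 4 (X != W) on D(X)={4,5,6} D(W)={3,4}: no change
So after constraint 4: D(W) = {3,4}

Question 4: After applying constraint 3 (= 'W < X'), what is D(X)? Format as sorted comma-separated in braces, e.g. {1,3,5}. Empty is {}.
Answer: {4,5,6}

Derivation:
Constraint 1 (V != W) on D(V)={4,5,6,7} D(W)={3,4,6,7}: no change
Constraint 2 (X < U) on D(X)={3,4,5,6,7} D(U)={4,5,6,7}: X {3,4,5,6,7}->{3,4,5,6}
Constraint 3 (W < X) on D(W)={3,4,6,7} D(X)={3,4,5,6}: W {3,4,6,7}->{3,4}; X {3,4,5,6}->{4,5,6}
So after constraint 3: D(X) = {4,5,6}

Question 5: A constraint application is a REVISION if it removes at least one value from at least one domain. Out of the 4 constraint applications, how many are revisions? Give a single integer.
Answer: 2

Derivation:
Constraint 1 (V != W) on D(V)={4,5,6,7} D(W)={3,4,6,7}: no change => not a revision
Constraint 2 (X < U) on D(X)={3,4,5,6,7} D(U)={4,5,6,7}: X {3,4,5,6,7}->{3,4,5,6} => REVISION
Constraint 3 (W < X) on D(W)={3,4,6,7} D(X)={3,4,5,6}: W {3,4,6,7}->{3,4}; X {3,4,5,6}->{4,5,6} => REVISION
Constraint 4 (X != W) on D(X)={4,5,6} D(W)={3,4}: no change => not a revision
Total revisions = 2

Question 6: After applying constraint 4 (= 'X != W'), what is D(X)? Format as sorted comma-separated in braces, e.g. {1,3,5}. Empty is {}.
Answer: {4,5,6}

Derivation:
Constraint 1 (V != W) on D(V)={4,5,6,7} D(W)={3,4,6,7}: no change
Constraint 2 (X < U) on D(X)={3,4,5,6,7} D(U)={4,5,6,7}: X {3,4,5,6,7}->{3,4,5,6}
Constraint 3 (W < X) on D(W)={3,4,6,7} D(X)={3,4,5,6}: W {3,4,6,7}->{3,4}; X {3,4,5,6}->{4,5,6}
Constraint 4 (X != W) on D(X)={4,5,6} D(W)={3,4}: no change
So after constraint 4: D(X) = {4,5,6}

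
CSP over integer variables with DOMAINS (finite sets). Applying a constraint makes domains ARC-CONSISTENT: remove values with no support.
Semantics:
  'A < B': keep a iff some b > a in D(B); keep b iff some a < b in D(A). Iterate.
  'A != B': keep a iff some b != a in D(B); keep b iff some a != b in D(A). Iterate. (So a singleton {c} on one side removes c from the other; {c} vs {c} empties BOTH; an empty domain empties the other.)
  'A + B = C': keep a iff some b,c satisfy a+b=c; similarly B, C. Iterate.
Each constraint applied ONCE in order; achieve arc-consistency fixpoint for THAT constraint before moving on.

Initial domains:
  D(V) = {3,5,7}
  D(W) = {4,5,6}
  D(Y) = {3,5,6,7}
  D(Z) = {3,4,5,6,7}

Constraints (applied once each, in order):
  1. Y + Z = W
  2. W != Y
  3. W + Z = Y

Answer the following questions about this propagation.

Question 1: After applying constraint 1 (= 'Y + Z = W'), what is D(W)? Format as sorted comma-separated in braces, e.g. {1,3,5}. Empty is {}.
Constraint 1 (Y + Z = W) on D(Y)={3,5,6,7} D(Z)={3,4,5,6,7} D(W)={4,5,6}: Y {3,5,6,7}->{3}; Z {3,4,5,6,7}->{3}; W {4,5,6}->{6}
So after constraint 1: D(W) = {6}

Answer: {6}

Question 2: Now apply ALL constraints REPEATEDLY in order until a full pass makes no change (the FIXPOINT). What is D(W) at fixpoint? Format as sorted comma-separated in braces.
Answer: {}

Derivation:
pass 0 (initial): D(W)={4,5,6}
pass 1: W {4,5,6}->{}; Y {3,5,6,7}->{}; Z {3,4,5,6,7}->{}
pass 2: no change
Fixpoint after 2 passes: D(W) = {}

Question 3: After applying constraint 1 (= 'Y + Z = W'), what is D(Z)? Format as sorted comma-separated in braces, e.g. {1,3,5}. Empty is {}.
Answer: {3}

Derivation:
Constraint 1 (Y + Z = W) on D(Y)={3,5,6,7} D(Z)={3,4,5,6,7} D(W)={4,5,6}: Y {3,5,6,7}->{3}; Z {3,4,5,6,7}->{3}; W {4,5,6}->{6}
So after constraint 1: D(Z) = {3}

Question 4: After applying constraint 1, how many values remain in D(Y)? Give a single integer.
Answer: 1

Derivation:
Constraint 1 (Y + Z = W) on D(Y)={3,5,6,7} D(Z)={3,4,5,6,7} D(W)={4,5,6}: Y {3,5,6,7}->{3}; Z {3,4,5,6,7}->{3}; W {4,5,6}->{6}
So after constraint 1: D(Y)={3}, size = 1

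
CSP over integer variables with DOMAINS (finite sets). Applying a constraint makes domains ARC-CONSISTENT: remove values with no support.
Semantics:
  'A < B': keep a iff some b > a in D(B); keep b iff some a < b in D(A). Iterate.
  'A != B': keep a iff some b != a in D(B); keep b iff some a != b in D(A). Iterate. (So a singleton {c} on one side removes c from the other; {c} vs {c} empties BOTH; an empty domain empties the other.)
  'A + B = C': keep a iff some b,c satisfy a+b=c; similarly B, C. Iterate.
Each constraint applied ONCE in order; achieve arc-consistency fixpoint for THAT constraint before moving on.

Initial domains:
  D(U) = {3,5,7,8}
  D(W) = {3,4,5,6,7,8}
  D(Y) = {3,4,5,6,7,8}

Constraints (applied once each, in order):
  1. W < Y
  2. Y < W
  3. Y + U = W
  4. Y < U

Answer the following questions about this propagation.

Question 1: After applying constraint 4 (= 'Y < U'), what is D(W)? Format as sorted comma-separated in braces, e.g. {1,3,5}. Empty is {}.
Answer: {7}

Derivation:
Constraint 1 (W < Y) on D(W)={3,4,5,6,7,8} D(Y)={3,4,5,6,7,8}: W {3,4,5,6,7,8}->{3,4,5,6,7}; Y {3,4,5,6,7,8}->{4,5,6,7,8}
Constraint 2 (Y < W) on D(Y)={4,5,6,7,8} D(W)={3,4,5,6,7}: Y {4,5,6,7,8}->{4,5,6}; W {3,4,5,6,7}->{5,6,7}
Constraint 3 (Y + U = W) on D(Y)={4,5,6} D(U)={3,5,7,8} D(W)={5,6,7}: Y {4,5,6}->{4}; U {3,5,7,8}->{3}; W {5,6,7}->{7}
Constraint 4 (Y < U) on D(Y)={4} D(U)={3}: Y {4}->{}; U {3}->{}
So after constraint 4: D(W) = {7}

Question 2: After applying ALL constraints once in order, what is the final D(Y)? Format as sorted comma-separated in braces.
Constraint 1 (W < Y) on D(W)={3,4,5,6,7,8} D(Y)={3,4,5,6,7,8}: W {3,4,5,6,7,8}->{3,4,5,6,7}; Y {3,4,5,6,7,8}->{4,5,6,7,8}
Constraint 2 (Y < W) on D(Y)={4,5,6,7,8} D(W)={3,4,5,6,7}: Y {4,5,6,7,8}->{4,5,6}; W {3,4,5,6,7}->{5,6,7}
Constraint 3 (Y + U = W) on D(Y)={4,5,6} D(U)={3,5,7,8} D(W)={5,6,7}: Y {4,5,6}->{4}; U {3,5,7,8}->{3}; W {5,6,7}->{7}
Constraint 4 (Y < U) on D(Y)={4} D(U)={3}: Y {4}->{}; U {3}->{}
So after all 4 constraints: D(Y) = {}

Answer: {}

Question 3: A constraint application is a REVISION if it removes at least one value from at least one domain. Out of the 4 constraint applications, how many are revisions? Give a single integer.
Constraint 1 (W < Y) on D(W)={3,4,5,6,7,8} D(Y)={3,4,5,6,7,8}: W {3,4,5,6,7,8}->{3,4,5,6,7}; Y {3,4,5,6,7,8}->{4,5,6,7,8} => REVISION
Constraint 2 (Y < W) on D(Y)={4,5,6,7,8} D(W)={3,4,5,6,7}: Y {4,5,6,7,8}->{4,5,6}; W {3,4,5,6,7}->{5,6,7} => REVISION
Constraint 3 (Y + U = W) on D(Y)={4,5,6} D(U)={3,5,7,8} D(W)={5,6,7}: Y {4,5,6}->{4}; U {3,5,7,8}->{3}; W {5,6,7}->{7} => REVISION
Constraint 4 (Y < U) on D(Y)={4} D(U)={3}: Y {4}->{}; U {3}->{} => REVISION
Total revisions = 4

Answer: 4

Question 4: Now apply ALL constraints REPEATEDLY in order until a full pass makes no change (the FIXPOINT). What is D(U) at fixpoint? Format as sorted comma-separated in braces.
Answer: {}

Derivation:
pass 0 (initial): D(U)={3,5,7,8}
pass 1: U {3,5,7,8}->{}; W {3,4,5,6,7,8}->{7}; Y {3,4,5,6,7,8}->{}
pass 2: W {7}->{}
pass 3: no change
Fixpoint after 3 passes: D(U) = {}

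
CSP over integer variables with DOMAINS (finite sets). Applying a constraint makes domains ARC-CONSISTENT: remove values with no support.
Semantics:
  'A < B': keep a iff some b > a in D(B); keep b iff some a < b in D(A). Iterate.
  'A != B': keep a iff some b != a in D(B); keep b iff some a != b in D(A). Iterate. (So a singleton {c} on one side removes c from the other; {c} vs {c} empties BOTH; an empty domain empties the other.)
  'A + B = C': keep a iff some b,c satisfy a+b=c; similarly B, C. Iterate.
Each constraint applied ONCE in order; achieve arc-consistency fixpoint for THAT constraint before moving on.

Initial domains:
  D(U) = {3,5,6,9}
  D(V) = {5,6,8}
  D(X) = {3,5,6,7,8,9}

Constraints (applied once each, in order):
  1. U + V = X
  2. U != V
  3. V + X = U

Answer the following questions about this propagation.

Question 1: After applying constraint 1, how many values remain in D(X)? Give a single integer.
Constraint 1 (U + V = X) on D(U)={3,5,6,9} D(V)={5,6,8} D(X)={3,5,6,7,8,9}: U {3,5,6,9}->{3}; V {5,6,8}->{5,6}; X {3,5,6,7,8,9}->{8,9}
So after constraint 1: D(X)={8,9}, size = 2

Answer: 2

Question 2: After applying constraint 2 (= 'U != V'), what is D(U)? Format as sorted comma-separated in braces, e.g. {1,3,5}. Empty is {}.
Constraint 1 (U + V = X) on D(U)={3,5,6,9} D(V)={5,6,8} D(X)={3,5,6,7,8,9}: U {3,5,6,9}->{3}; V {5,6,8}->{5,6}; X {3,5,6,7,8,9}->{8,9}
Constraint 2 (U != V) on D(U)={3} D(V)={5,6}: no change
So after constraint 2: D(U) = {3}

Answer: {3}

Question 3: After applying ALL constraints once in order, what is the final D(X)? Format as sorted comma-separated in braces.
Answer: {}

Derivation:
Constraint 1 (U + V = X) on D(U)={3,5,6,9} D(V)={5,6,8} D(X)={3,5,6,7,8,9}: U {3,5,6,9}->{3}; V {5,6,8}->{5,6}; X {3,5,6,7,8,9}->{8,9}
Constraint 2 (U != V) on D(U)={3} D(V)={5,6}: no change
Constraint 3 (V + X = U) on D(V)={5,6} D(X)={8,9} D(U)={3}: V {5,6}->{}; X {8,9}->{}; U {3}->{}
So after all 3 constraints: D(X) = {}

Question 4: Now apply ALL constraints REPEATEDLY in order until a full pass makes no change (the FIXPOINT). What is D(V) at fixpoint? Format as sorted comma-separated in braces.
Answer: {}

Derivation:
pass 0 (initial): D(V)={5,6,8}
pass 1: U {3,5,6,9}->{}; V {5,6,8}->{}; X {3,5,6,7,8,9}->{}
pass 2: no change
Fixpoint after 2 passes: D(V) = {}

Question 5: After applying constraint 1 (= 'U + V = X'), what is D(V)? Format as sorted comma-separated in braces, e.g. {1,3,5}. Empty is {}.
Answer: {5,6}

Derivation:
Constraint 1 (U + V = X) on D(U)={3,5,6,9} D(V)={5,6,8} D(X)={3,5,6,7,8,9}: U {3,5,6,9}->{3}; V {5,6,8}->{5,6}; X {3,5,6,7,8,9}->{8,9}
So after constraint 1: D(V) = {5,6}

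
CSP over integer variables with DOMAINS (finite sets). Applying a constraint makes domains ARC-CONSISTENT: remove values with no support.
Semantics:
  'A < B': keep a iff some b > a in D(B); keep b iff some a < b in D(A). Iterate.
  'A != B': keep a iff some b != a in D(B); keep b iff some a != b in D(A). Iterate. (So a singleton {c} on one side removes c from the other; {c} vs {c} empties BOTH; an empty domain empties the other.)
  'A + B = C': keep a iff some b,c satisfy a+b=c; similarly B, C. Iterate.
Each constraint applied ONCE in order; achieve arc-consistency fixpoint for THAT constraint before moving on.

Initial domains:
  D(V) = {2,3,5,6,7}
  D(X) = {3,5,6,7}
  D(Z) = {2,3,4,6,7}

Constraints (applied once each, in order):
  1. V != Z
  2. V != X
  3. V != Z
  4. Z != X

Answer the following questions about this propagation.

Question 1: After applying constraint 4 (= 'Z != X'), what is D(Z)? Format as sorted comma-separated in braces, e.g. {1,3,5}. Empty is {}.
Answer: {2,3,4,6,7}

Derivation:
Constraint 1 (V != Z) on D(V)={2,3,5,6,7} D(Z)={2,3,4,6,7}: no change
Constraint 2 (V != X) on D(V)={2,3,5,6,7} D(X)={3,5,6,7}: no change
Constraint 3 (V != Z) on D(V)={2,3,5,6,7} D(Z)={2,3,4,6,7}: no change
Constraint 4 (Z != X) on D(Z)={2,3,4,6,7} D(X)={3,5,6,7}: no change
So after constraint 4: D(Z) = {2,3,4,6,7}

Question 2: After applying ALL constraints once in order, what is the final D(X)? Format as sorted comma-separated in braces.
Constraint 1 (V != Z) on D(V)={2,3,5,6,7} D(Z)={2,3,4,6,7}: no change
Constraint 2 (V != X) on D(V)={2,3,5,6,7} D(X)={3,5,6,7}: no change
Constraint 3 (V != Z) on D(V)={2,3,5,6,7} D(Z)={2,3,4,6,7}: no change
Constraint 4 (Z != X) on D(Z)={2,3,4,6,7} D(X)={3,5,6,7}: no change
So after all 4 constraints: D(X) = {3,5,6,7}

Answer: {3,5,6,7}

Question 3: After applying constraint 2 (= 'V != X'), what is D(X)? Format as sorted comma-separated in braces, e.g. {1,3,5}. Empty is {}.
Constraint 1 (V != Z) on D(V)={2,3,5,6,7} D(Z)={2,3,4,6,7}: no change
Constraint 2 (V != X) on D(V)={2,3,5,6,7} D(X)={3,5,6,7}: no change
So after constraint 2: D(X) = {3,5,6,7}

Answer: {3,5,6,7}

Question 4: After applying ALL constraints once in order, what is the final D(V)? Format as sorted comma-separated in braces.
Answer: {2,3,5,6,7}

Derivation:
Constraint 1 (V != Z) on D(V)={2,3,5,6,7} D(Z)={2,3,4,6,7}: no change
Constraint 2 (V != X) on D(V)={2,3,5,6,7} D(X)={3,5,6,7}: no change
Constraint 3 (V != Z) on D(V)={2,3,5,6,7} D(Z)={2,3,4,6,7}: no change
Constraint 4 (Z != X) on D(Z)={2,3,4,6,7} D(X)={3,5,6,7}: no change
So after all 4 constraints: D(V) = {2,3,5,6,7}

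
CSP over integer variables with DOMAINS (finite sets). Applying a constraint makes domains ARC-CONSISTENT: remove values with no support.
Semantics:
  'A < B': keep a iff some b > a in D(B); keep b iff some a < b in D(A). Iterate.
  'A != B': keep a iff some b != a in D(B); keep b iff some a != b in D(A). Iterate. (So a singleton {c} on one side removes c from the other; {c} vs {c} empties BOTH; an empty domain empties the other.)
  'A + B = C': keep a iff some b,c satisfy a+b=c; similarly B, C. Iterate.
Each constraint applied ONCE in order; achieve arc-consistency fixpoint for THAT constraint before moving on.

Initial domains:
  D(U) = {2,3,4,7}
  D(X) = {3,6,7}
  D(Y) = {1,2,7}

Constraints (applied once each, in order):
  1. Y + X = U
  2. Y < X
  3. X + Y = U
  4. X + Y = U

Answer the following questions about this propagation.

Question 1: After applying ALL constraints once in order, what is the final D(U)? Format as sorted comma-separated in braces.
Constraint 1 (Y + X = U) on D(Y)={1,2,7} D(X)={3,6,7} D(U)={2,3,4,7}: Y {1,2,7}->{1}; X {3,6,7}->{3,6}; U {2,3,4,7}->{4,7}
Constraint 2 (Y < X) on D(Y)={1} D(X)={3,6}: no change
Constraint 3 (X + Y = U) on D(X)={3,6} D(Y)={1} D(U)={4,7}: no change
Constraint 4 (X + Y = U) on D(X)={3,6} D(Y)={1} D(U)={4,7}: no change
So after all 4 constraints: D(U) = {4,7}

Answer: {4,7}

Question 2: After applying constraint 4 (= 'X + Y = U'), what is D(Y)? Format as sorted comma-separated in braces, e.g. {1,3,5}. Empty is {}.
Constraint 1 (Y + X = U) on D(Y)={1,2,7} D(X)={3,6,7} D(U)={2,3,4,7}: Y {1,2,7}->{1}; X {3,6,7}->{3,6}; U {2,3,4,7}->{4,7}
Constraint 2 (Y < X) on D(Y)={1} D(X)={3,6}: no change
Constraint 3 (X + Y = U) on D(X)={3,6} D(Y)={1} D(U)={4,7}: no change
Constraint 4 (X + Y = U) on D(X)={3,6} D(Y)={1} D(U)={4,7}: no change
So after constraint 4: D(Y) = {1}

Answer: {1}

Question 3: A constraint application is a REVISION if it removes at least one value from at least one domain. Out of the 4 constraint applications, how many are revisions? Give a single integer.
Answer: 1

Derivation:
Constraint 1 (Y + X = U) on D(Y)={1,2,7} D(X)={3,6,7} D(U)={2,3,4,7}: Y {1,2,7}->{1}; X {3,6,7}->{3,6}; U {2,3,4,7}->{4,7} => REVISION
Constraint 2 (Y < X) on D(Y)={1} D(X)={3,6}: no change => not a revision
Constraint 3 (X + Y = U) on D(X)={3,6} D(Y)={1} D(U)={4,7}: no change => not a revision
Constraint 4 (X + Y = U) on D(X)={3,6} D(Y)={1} D(U)={4,7}: no change => not a revision
Total revisions = 1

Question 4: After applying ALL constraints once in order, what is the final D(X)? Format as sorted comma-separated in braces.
Constraint 1 (Y + X = U) on D(Y)={1,2,7} D(X)={3,6,7} D(U)={2,3,4,7}: Y {1,2,7}->{1}; X {3,6,7}->{3,6}; U {2,3,4,7}->{4,7}
Constraint 2 (Y < X) on D(Y)={1} D(X)={3,6}: no change
Constraint 3 (X + Y = U) on D(X)={3,6} D(Y)={1} D(U)={4,7}: no change
Constraint 4 (X + Y = U) on D(X)={3,6} D(Y)={1} D(U)={4,7}: no change
So after all 4 constraints: D(X) = {3,6}

Answer: {3,6}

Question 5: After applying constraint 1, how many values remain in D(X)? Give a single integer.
Constraint 1 (Y + X = U) on D(Y)={1,2,7} D(X)={3,6,7} D(U)={2,3,4,7}: Y {1,2,7}->{1}; X {3,6,7}->{3,6}; U {2,3,4,7}->{4,7}
So after constraint 1: D(X)={3,6}, size = 2

Answer: 2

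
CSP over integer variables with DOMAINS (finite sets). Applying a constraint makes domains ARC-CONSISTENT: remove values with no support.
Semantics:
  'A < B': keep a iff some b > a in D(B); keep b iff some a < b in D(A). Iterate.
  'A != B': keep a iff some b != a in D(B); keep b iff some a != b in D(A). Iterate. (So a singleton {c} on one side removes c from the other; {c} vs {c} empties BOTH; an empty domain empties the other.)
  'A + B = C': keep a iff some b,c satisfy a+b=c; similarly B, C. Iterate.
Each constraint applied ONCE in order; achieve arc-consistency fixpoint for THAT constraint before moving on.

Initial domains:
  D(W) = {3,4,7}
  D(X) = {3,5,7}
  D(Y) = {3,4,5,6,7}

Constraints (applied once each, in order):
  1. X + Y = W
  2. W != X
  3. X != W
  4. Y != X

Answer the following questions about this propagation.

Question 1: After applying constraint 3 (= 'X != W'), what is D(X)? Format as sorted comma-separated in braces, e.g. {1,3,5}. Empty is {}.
Answer: {3}

Derivation:
Constraint 1 (X + Y = W) on D(X)={3,5,7} D(Y)={3,4,5,6,7} D(W)={3,4,7}: X {3,5,7}->{3}; Y {3,4,5,6,7}->{4}; W {3,4,7}->{7}
Constraint 2 (W != X) on D(W)={7} D(X)={3}: no change
Constraint 3 (X != W) on D(X)={3} D(W)={7}: no change
So after constraint 3: D(X) = {3}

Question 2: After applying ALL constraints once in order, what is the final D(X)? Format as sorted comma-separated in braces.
Answer: {3}

Derivation:
Constraint 1 (X + Y = W) on D(X)={3,5,7} D(Y)={3,4,5,6,7} D(W)={3,4,7}: X {3,5,7}->{3}; Y {3,4,5,6,7}->{4}; W {3,4,7}->{7}
Constraint 2 (W != X) on D(W)={7} D(X)={3}: no change
Constraint 3 (X != W) on D(X)={3} D(W)={7}: no change
Constraint 4 (Y != X) on D(Y)={4} D(X)={3}: no change
So after all 4 constraints: D(X) = {3}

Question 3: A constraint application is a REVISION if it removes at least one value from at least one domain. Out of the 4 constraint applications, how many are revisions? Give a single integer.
Constraint 1 (X + Y = W) on D(X)={3,5,7} D(Y)={3,4,5,6,7} D(W)={3,4,7}: X {3,5,7}->{3}; Y {3,4,5,6,7}->{4}; W {3,4,7}->{7} => REVISION
Constraint 2 (W != X) on D(W)={7} D(X)={3}: no change => not a revision
Constraint 3 (X != W) on D(X)={3} D(W)={7}: no change => not a revision
Constraint 4 (Y != X) on D(Y)={4} D(X)={3}: no change => not a revision
Total revisions = 1

Answer: 1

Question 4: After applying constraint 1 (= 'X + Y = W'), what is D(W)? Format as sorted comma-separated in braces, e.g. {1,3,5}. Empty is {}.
Answer: {7}

Derivation:
Constraint 1 (X + Y = W) on D(X)={3,5,7} D(Y)={3,4,5,6,7} D(W)={3,4,7}: X {3,5,7}->{3}; Y {3,4,5,6,7}->{4}; W {3,4,7}->{7}
So after constraint 1: D(W) = {7}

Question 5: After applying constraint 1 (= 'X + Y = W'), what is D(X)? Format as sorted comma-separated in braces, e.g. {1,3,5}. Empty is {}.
Answer: {3}

Derivation:
Constraint 1 (X + Y = W) on D(X)={3,5,7} D(Y)={3,4,5,6,7} D(W)={3,4,7}: X {3,5,7}->{3}; Y {3,4,5,6,7}->{4}; W {3,4,7}->{7}
So after constraint 1: D(X) = {3}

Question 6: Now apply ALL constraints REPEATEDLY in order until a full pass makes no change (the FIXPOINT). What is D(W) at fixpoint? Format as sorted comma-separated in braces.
pass 0 (initial): D(W)={3,4,7}
pass 1: W {3,4,7}->{7}; X {3,5,7}->{3}; Y {3,4,5,6,7}->{4}
pass 2: no change
Fixpoint after 2 passes: D(W) = {7}

Answer: {7}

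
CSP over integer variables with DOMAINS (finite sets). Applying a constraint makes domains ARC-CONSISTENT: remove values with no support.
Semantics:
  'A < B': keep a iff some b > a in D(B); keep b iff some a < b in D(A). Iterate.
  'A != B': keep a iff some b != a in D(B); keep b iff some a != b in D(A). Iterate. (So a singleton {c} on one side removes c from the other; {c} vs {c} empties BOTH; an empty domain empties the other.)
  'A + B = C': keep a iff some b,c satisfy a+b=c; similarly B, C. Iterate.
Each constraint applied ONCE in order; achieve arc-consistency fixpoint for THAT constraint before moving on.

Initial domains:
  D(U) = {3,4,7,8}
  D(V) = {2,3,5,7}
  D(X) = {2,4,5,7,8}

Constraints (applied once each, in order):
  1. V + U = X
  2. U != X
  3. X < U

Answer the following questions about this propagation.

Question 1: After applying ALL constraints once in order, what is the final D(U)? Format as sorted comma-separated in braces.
Constraint 1 (V + U = X) on D(V)={2,3,5,7} D(U)={3,4,7,8} D(X)={2,4,5,7,8}: V {2,3,5,7}->{2,3,5}; U {3,4,7,8}->{3,4}; X {2,4,5,7,8}->{5,7,8}
Constraint 2 (U != X) on D(U)={3,4} D(X)={5,7,8}: no change
Constraint 3 (X < U) on D(X)={5,7,8} D(U)={3,4}: X {5,7,8}->{}; U {3,4}->{}
So after all 3 constraints: D(U) = {}

Answer: {}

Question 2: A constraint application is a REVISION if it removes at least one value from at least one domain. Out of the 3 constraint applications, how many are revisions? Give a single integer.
Answer: 2

Derivation:
Constraint 1 (V + U = X) on D(V)={2,3,5,7} D(U)={3,4,7,8} D(X)={2,4,5,7,8}: V {2,3,5,7}->{2,3,5}; U {3,4,7,8}->{3,4}; X {2,4,5,7,8}->{5,7,8} => REVISION
Constraint 2 (U != X) on D(U)={3,4} D(X)={5,7,8}: no change => not a revision
Constraint 3 (X < U) on D(X)={5,7,8} D(U)={3,4}: X {5,7,8}->{}; U {3,4}->{} => REVISION
Total revisions = 2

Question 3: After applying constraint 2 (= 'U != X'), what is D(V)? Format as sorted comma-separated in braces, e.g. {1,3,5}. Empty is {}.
Answer: {2,3,5}

Derivation:
Constraint 1 (V + U = X) on D(V)={2,3,5,7} D(U)={3,4,7,8} D(X)={2,4,5,7,8}: V {2,3,5,7}->{2,3,5}; U {3,4,7,8}->{3,4}; X {2,4,5,7,8}->{5,7,8}
Constraint 2 (U != X) on D(U)={3,4} D(X)={5,7,8}: no change
So after constraint 2: D(V) = {2,3,5}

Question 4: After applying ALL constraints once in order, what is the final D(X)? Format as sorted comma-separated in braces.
Constraint 1 (V + U = X) on D(V)={2,3,5,7} D(U)={3,4,7,8} D(X)={2,4,5,7,8}: V {2,3,5,7}->{2,3,5}; U {3,4,7,8}->{3,4}; X {2,4,5,7,8}->{5,7,8}
Constraint 2 (U != X) on D(U)={3,4} D(X)={5,7,8}: no change
Constraint 3 (X < U) on D(X)={5,7,8} D(U)={3,4}: X {5,7,8}->{}; U {3,4}->{}
So after all 3 constraints: D(X) = {}

Answer: {}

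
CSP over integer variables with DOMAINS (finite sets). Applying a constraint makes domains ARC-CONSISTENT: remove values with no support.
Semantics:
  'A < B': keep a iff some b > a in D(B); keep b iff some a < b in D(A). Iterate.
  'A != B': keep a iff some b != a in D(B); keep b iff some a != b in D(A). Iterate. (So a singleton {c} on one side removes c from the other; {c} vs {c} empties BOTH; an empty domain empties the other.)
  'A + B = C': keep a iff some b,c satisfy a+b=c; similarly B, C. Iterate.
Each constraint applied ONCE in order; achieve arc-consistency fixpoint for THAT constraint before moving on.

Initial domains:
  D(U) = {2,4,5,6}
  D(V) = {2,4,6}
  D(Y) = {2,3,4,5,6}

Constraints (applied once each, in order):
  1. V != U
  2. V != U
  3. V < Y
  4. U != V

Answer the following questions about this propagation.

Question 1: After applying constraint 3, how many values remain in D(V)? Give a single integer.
Constraint 1 (V != U) on D(V)={2,4,6} D(U)={2,4,5,6}: no change
Constraint 2 (V != U) on D(V)={2,4,6} D(U)={2,4,5,6}: no change
Constraint 3 (V < Y) on D(V)={2,4,6} D(Y)={2,3,4,5,6}: V {2,4,6}->{2,4}; Y {2,3,4,5,6}->{3,4,5,6}
So after constraint 3: D(V)={2,4}, size = 2

Answer: 2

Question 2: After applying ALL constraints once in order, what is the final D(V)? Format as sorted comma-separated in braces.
Answer: {2,4}

Derivation:
Constraint 1 (V != U) on D(V)={2,4,6} D(U)={2,4,5,6}: no change
Constraint 2 (V != U) on D(V)={2,4,6} D(U)={2,4,5,6}: no change
Constraint 3 (V < Y) on D(V)={2,4,6} D(Y)={2,3,4,5,6}: V {2,4,6}->{2,4}; Y {2,3,4,5,6}->{3,4,5,6}
Constraint 4 (U != V) on D(U)={2,4,5,6} D(V)={2,4}: no change
So after all 4 constraints: D(V) = {2,4}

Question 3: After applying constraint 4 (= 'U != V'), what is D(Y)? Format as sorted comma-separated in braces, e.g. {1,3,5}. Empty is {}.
Constraint 1 (V != U) on D(V)={2,4,6} D(U)={2,4,5,6}: no change
Constraint 2 (V != U) on D(V)={2,4,6} D(U)={2,4,5,6}: no change
Constraint 3 (V < Y) on D(V)={2,4,6} D(Y)={2,3,4,5,6}: V {2,4,6}->{2,4}; Y {2,3,4,5,6}->{3,4,5,6}
Constraint 4 (U != V) on D(U)={2,4,5,6} D(V)={2,4}: no change
So after constraint 4: D(Y) = {3,4,5,6}

Answer: {3,4,5,6}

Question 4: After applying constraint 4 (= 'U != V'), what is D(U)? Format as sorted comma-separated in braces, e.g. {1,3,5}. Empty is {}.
Constraint 1 (V != U) on D(V)={2,4,6} D(U)={2,4,5,6}: no change
Constraint 2 (V != U) on D(V)={2,4,6} D(U)={2,4,5,6}: no change
Constraint 3 (V < Y) on D(V)={2,4,6} D(Y)={2,3,4,5,6}: V {2,4,6}->{2,4}; Y {2,3,4,5,6}->{3,4,5,6}
Constraint 4 (U != V) on D(U)={2,4,5,6} D(V)={2,4}: no change
So after constraint 4: D(U) = {2,4,5,6}

Answer: {2,4,5,6}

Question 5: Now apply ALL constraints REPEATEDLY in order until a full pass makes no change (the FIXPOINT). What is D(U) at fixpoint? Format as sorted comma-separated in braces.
pass 0 (initial): D(U)={2,4,5,6}
pass 1: V {2,4,6}->{2,4}; Y {2,3,4,5,6}->{3,4,5,6}
pass 2: no change
Fixpoint after 2 passes: D(U) = {2,4,5,6}

Answer: {2,4,5,6}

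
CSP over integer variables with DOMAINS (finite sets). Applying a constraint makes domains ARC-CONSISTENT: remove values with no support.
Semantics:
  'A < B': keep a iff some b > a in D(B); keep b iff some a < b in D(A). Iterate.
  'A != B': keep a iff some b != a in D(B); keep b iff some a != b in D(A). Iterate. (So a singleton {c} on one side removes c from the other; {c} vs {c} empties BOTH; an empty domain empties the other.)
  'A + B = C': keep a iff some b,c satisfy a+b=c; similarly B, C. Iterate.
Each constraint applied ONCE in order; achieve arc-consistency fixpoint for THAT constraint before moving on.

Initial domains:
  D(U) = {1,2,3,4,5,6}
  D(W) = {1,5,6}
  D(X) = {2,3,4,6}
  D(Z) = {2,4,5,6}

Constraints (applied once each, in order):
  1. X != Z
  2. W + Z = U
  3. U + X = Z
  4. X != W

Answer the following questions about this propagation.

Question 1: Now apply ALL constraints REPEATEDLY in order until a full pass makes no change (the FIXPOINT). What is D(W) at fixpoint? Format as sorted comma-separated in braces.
pass 0 (initial): D(W)={1,5,6}
pass 1: U {1,2,3,4,5,6}->{3}; W {1,5,6}->{1}; X {2,3,4,6}->{2}; Z {2,4,5,6}->{5}
pass 2: U {3}->{}; W {1}->{}; X {2}->{}; Z {5}->{}
pass 3: no change
Fixpoint after 3 passes: D(W) = {}

Answer: {}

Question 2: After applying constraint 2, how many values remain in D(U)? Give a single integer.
Constraint 1 (X != Z) on D(X)={2,3,4,6} D(Z)={2,4,5,6}: no change
Constraint 2 (W + Z = U) on D(W)={1,5,6} D(Z)={2,4,5,6} D(U)={1,2,3,4,5,6}: W {1,5,6}->{1}; Z {2,4,5,6}->{2,4,5}; U {1,2,3,4,5,6}->{3,5,6}
So after constraint 2: D(U)={3,5,6}, size = 3

Answer: 3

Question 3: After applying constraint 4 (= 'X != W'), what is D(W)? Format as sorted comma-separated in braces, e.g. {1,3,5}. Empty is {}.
Constraint 1 (X != Z) on D(X)={2,3,4,6} D(Z)={2,4,5,6}: no change
Constraint 2 (W + Z = U) on D(W)={1,5,6} D(Z)={2,4,5,6} D(U)={1,2,3,4,5,6}: W {1,5,6}->{1}; Z {2,4,5,6}->{2,4,5}; U {1,2,3,4,5,6}->{3,5,6}
Constraint 3 (U + X = Z) on D(U)={3,5,6} D(X)={2,3,4,6} D(Z)={2,4,5}: U {3,5,6}->{3}; X {2,3,4,6}->{2}; Z {2,4,5}->{5}
Constraint 4 (X != W) on D(X)={2} D(W)={1}: no change
So after constraint 4: D(W) = {1}

Answer: {1}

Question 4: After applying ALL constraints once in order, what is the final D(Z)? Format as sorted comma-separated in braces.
Answer: {5}

Derivation:
Constraint 1 (X != Z) on D(X)={2,3,4,6} D(Z)={2,4,5,6}: no change
Constraint 2 (W + Z = U) on D(W)={1,5,6} D(Z)={2,4,5,6} D(U)={1,2,3,4,5,6}: W {1,5,6}->{1}; Z {2,4,5,6}->{2,4,5}; U {1,2,3,4,5,6}->{3,5,6}
Constraint 3 (U + X = Z) on D(U)={3,5,6} D(X)={2,3,4,6} D(Z)={2,4,5}: U {3,5,6}->{3}; X {2,3,4,6}->{2}; Z {2,4,5}->{5}
Constraint 4 (X != W) on D(X)={2} D(W)={1}: no change
So after all 4 constraints: D(Z) = {5}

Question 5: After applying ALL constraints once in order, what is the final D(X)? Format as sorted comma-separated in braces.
Constraint 1 (X != Z) on D(X)={2,3,4,6} D(Z)={2,4,5,6}: no change
Constraint 2 (W + Z = U) on D(W)={1,5,6} D(Z)={2,4,5,6} D(U)={1,2,3,4,5,6}: W {1,5,6}->{1}; Z {2,4,5,6}->{2,4,5}; U {1,2,3,4,5,6}->{3,5,6}
Constraint 3 (U + X = Z) on D(U)={3,5,6} D(X)={2,3,4,6} D(Z)={2,4,5}: U {3,5,6}->{3}; X {2,3,4,6}->{2}; Z {2,4,5}->{5}
Constraint 4 (X != W) on D(X)={2} D(W)={1}: no change
So after all 4 constraints: D(X) = {2}

Answer: {2}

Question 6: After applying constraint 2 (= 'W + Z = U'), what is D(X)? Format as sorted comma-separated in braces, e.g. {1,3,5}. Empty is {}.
Answer: {2,3,4,6}

Derivation:
Constraint 1 (X != Z) on D(X)={2,3,4,6} D(Z)={2,4,5,6}: no change
Constraint 2 (W + Z = U) on D(W)={1,5,6} D(Z)={2,4,5,6} D(U)={1,2,3,4,5,6}: W {1,5,6}->{1}; Z {2,4,5,6}->{2,4,5}; U {1,2,3,4,5,6}->{3,5,6}
So after constraint 2: D(X) = {2,3,4,6}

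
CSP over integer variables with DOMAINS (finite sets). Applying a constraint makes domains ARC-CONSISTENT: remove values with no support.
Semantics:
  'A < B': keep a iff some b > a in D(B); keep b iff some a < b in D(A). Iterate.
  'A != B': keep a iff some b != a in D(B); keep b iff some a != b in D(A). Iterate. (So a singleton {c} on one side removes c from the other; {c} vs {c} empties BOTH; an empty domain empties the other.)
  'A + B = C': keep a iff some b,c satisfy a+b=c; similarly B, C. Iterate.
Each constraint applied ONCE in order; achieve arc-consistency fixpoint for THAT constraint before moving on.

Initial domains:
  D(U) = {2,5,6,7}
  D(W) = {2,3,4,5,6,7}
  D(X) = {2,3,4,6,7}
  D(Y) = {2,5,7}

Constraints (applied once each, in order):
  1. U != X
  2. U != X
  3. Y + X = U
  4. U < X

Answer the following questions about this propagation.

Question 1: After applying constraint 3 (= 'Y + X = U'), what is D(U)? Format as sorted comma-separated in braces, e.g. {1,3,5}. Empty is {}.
Constraint 1 (U != X) on D(U)={2,5,6,7} D(X)={2,3,4,6,7}: no change
Constraint 2 (U != X) on D(U)={2,5,6,7} D(X)={2,3,4,6,7}: no change
Constraint 3 (Y + X = U) on D(Y)={2,5,7} D(X)={2,3,4,6,7} D(U)={2,5,6,7}: Y {2,5,7}->{2,5}; X {2,3,4,6,7}->{2,3,4}; U {2,5,6,7}->{5,6,7}
So after constraint 3: D(U) = {5,6,7}

Answer: {5,6,7}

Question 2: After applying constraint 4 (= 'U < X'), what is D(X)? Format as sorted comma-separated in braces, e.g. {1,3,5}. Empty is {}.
Answer: {}

Derivation:
Constraint 1 (U != X) on D(U)={2,5,6,7} D(X)={2,3,4,6,7}: no change
Constraint 2 (U != X) on D(U)={2,5,6,7} D(X)={2,3,4,6,7}: no change
Constraint 3 (Y + X = U) on D(Y)={2,5,7} D(X)={2,3,4,6,7} D(U)={2,5,6,7}: Y {2,5,7}->{2,5}; X {2,3,4,6,7}->{2,3,4}; U {2,5,6,7}->{5,6,7}
Constraint 4 (U < X) on D(U)={5,6,7} D(X)={2,3,4}: U {5,6,7}->{}; X {2,3,4}->{}
So after constraint 4: D(X) = {}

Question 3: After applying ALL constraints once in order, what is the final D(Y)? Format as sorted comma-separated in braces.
Answer: {2,5}

Derivation:
Constraint 1 (U != X) on D(U)={2,5,6,7} D(X)={2,3,4,6,7}: no change
Constraint 2 (U != X) on D(U)={2,5,6,7} D(X)={2,3,4,6,7}: no change
Constraint 3 (Y + X = U) on D(Y)={2,5,7} D(X)={2,3,4,6,7} D(U)={2,5,6,7}: Y {2,5,7}->{2,5}; X {2,3,4,6,7}->{2,3,4}; U {2,5,6,7}->{5,6,7}
Constraint 4 (U < X) on D(U)={5,6,7} D(X)={2,3,4}: U {5,6,7}->{}; X {2,3,4}->{}
So after all 4 constraints: D(Y) = {2,5}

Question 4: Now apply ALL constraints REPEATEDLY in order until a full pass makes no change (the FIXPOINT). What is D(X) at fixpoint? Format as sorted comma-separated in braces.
Answer: {}

Derivation:
pass 0 (initial): D(X)={2,3,4,6,7}
pass 1: U {2,5,6,7}->{}; X {2,3,4,6,7}->{}; Y {2,5,7}->{2,5}
pass 2: Y {2,5}->{}
pass 3: no change
Fixpoint after 3 passes: D(X) = {}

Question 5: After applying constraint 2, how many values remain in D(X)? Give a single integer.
Answer: 5

Derivation:
Constraint 1 (U != X) on D(U)={2,5,6,7} D(X)={2,3,4,6,7}: no change
Constraint 2 (U != X) on D(U)={2,5,6,7} D(X)={2,3,4,6,7}: no change
So after constraint 2: D(X)={2,3,4,6,7}, size = 5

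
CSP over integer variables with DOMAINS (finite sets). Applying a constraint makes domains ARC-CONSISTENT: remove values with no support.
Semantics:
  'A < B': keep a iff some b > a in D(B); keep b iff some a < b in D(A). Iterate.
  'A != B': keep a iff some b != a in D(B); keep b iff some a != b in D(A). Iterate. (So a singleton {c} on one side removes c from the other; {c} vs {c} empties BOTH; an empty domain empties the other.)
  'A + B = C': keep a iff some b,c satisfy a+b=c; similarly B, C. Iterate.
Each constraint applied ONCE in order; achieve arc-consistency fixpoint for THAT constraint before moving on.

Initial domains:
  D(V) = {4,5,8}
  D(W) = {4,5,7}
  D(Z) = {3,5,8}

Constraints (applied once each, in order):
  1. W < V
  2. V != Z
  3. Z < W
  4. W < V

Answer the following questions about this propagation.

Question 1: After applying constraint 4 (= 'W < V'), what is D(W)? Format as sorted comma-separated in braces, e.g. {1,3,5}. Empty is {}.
Constraint 1 (W < V) on D(W)={4,5,7} D(V)={4,5,8}: V {4,5,8}->{5,8}
Constraint 2 (V != Z) on D(V)={5,8} D(Z)={3,5,8}: no change
Constraint 3 (Z < W) on D(Z)={3,5,8} D(W)={4,5,7}: Z {3,5,8}->{3,5}
Constraint 4 (W < V) on D(W)={4,5,7} D(V)={5,8}: no change
So after constraint 4: D(W) = {4,5,7}

Answer: {4,5,7}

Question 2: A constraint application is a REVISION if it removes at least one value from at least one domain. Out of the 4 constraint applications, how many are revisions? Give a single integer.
Constraint 1 (W < V) on D(W)={4,5,7} D(V)={4,5,8}: V {4,5,8}->{5,8} => REVISION
Constraint 2 (V != Z) on D(V)={5,8} D(Z)={3,5,8}: no change => not a revision
Constraint 3 (Z < W) on D(Z)={3,5,8} D(W)={4,5,7}: Z {3,5,8}->{3,5} => REVISION
Constraint 4 (W < V) on D(W)={4,5,7} D(V)={5,8}: no change => not a revision
Total revisions = 2

Answer: 2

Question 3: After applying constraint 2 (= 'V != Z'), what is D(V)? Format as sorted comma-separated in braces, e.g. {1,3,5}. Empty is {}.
Answer: {5,8}

Derivation:
Constraint 1 (W < V) on D(W)={4,5,7} D(V)={4,5,8}: V {4,5,8}->{5,8}
Constraint 2 (V != Z) on D(V)={5,8} D(Z)={3,5,8}: no change
So after constraint 2: D(V) = {5,8}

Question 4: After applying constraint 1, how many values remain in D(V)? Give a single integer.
Answer: 2

Derivation:
Constraint 1 (W < V) on D(W)={4,5,7} D(V)={4,5,8}: V {4,5,8}->{5,8}
So after constraint 1: D(V)={5,8}, size = 2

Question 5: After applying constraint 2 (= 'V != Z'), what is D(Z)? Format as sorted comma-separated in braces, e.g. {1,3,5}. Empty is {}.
Constraint 1 (W < V) on D(W)={4,5,7} D(V)={4,5,8}: V {4,5,8}->{5,8}
Constraint 2 (V != Z) on D(V)={5,8} D(Z)={3,5,8}: no change
So after constraint 2: D(Z) = {3,5,8}

Answer: {3,5,8}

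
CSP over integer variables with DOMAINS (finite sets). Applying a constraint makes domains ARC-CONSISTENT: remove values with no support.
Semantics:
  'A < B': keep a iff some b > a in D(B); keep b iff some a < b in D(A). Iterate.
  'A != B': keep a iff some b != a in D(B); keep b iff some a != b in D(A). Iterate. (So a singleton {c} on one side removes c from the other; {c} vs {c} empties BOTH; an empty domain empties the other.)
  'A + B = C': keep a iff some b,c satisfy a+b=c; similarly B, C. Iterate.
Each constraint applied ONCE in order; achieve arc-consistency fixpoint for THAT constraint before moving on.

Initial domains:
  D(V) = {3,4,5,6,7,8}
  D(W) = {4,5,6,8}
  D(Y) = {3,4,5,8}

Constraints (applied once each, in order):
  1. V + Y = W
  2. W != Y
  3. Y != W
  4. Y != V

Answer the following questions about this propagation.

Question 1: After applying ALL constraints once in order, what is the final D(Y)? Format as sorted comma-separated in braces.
Answer: {3,4,5}

Derivation:
Constraint 1 (V + Y = W) on D(V)={3,4,5,6,7,8} D(Y)={3,4,5,8} D(W)={4,5,6,8}: V {3,4,5,6,7,8}->{3,4,5}; Y {3,4,5,8}->{3,4,5}; W {4,5,6,8}->{6,8}
Constraint 2 (W != Y) on D(W)={6,8} D(Y)={3,4,5}: no change
Constraint 3 (Y != W) on D(Y)={3,4,5} D(W)={6,8}: no change
Constraint 4 (Y != V) on D(Y)={3,4,5} D(V)={3,4,5}: no change
So after all 4 constraints: D(Y) = {3,4,5}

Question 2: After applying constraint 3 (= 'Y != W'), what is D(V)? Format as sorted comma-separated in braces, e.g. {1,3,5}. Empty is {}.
Constraint 1 (V + Y = W) on D(V)={3,4,5,6,7,8} D(Y)={3,4,5,8} D(W)={4,5,6,8}: V {3,4,5,6,7,8}->{3,4,5}; Y {3,4,5,8}->{3,4,5}; W {4,5,6,8}->{6,8}
Constraint 2 (W != Y) on D(W)={6,8} D(Y)={3,4,5}: no change
Constraint 3 (Y != W) on D(Y)={3,4,5} D(W)={6,8}: no change
So after constraint 3: D(V) = {3,4,5}

Answer: {3,4,5}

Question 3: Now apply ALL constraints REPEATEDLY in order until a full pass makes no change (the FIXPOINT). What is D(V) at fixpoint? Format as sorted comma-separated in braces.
Answer: {3,4,5}

Derivation:
pass 0 (initial): D(V)={3,4,5,6,7,8}
pass 1: V {3,4,5,6,7,8}->{3,4,5}; W {4,5,6,8}->{6,8}; Y {3,4,5,8}->{3,4,5}
pass 2: no change
Fixpoint after 2 passes: D(V) = {3,4,5}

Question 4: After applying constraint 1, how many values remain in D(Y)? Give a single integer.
Answer: 3

Derivation:
Constraint 1 (V + Y = W) on D(V)={3,4,5,6,7,8} D(Y)={3,4,5,8} D(W)={4,5,6,8}: V {3,4,5,6,7,8}->{3,4,5}; Y {3,4,5,8}->{3,4,5}; W {4,5,6,8}->{6,8}
So after constraint 1: D(Y)={3,4,5}, size = 3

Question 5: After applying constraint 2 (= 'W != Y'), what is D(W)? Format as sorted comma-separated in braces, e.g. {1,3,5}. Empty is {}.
Constraint 1 (V + Y = W) on D(V)={3,4,5,6,7,8} D(Y)={3,4,5,8} D(W)={4,5,6,8}: V {3,4,5,6,7,8}->{3,4,5}; Y {3,4,5,8}->{3,4,5}; W {4,5,6,8}->{6,8}
Constraint 2 (W != Y) on D(W)={6,8} D(Y)={3,4,5}: no change
So after constraint 2: D(W) = {6,8}

Answer: {6,8}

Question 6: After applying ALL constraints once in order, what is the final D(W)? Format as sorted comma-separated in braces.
Answer: {6,8}

Derivation:
Constraint 1 (V + Y = W) on D(V)={3,4,5,6,7,8} D(Y)={3,4,5,8} D(W)={4,5,6,8}: V {3,4,5,6,7,8}->{3,4,5}; Y {3,4,5,8}->{3,4,5}; W {4,5,6,8}->{6,8}
Constraint 2 (W != Y) on D(W)={6,8} D(Y)={3,4,5}: no change
Constraint 3 (Y != W) on D(Y)={3,4,5} D(W)={6,8}: no change
Constraint 4 (Y != V) on D(Y)={3,4,5} D(V)={3,4,5}: no change
So after all 4 constraints: D(W) = {6,8}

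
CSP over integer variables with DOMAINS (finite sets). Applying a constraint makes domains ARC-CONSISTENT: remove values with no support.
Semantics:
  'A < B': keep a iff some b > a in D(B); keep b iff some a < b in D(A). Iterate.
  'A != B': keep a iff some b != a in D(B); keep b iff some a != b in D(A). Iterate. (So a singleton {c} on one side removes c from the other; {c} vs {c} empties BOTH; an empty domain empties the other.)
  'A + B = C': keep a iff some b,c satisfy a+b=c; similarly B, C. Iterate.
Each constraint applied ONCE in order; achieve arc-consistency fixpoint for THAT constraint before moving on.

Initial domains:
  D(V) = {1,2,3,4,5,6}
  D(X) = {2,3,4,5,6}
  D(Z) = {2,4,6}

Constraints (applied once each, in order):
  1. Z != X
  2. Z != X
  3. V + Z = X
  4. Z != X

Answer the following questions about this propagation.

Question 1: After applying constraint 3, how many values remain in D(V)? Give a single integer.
Constraint 1 (Z != X) on D(Z)={2,4,6} D(X)={2,3,4,5,6}: no change
Constraint 2 (Z != X) on D(Z)={2,4,6} D(X)={2,3,4,5,6}: no change
Constraint 3 (V + Z = X) on D(V)={1,2,3,4,5,6} D(Z)={2,4,6} D(X)={2,3,4,5,6}: V {1,2,3,4,5,6}->{1,2,3,4}; Z {2,4,6}->{2,4}; X {2,3,4,5,6}->{3,4,5,6}
So after constraint 3: D(V)={1,2,3,4}, size = 4

Answer: 4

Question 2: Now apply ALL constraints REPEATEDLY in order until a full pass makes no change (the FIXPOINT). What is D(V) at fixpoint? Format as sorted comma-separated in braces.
Answer: {1,2,3,4}

Derivation:
pass 0 (initial): D(V)={1,2,3,4,5,6}
pass 1: V {1,2,3,4,5,6}->{1,2,3,4}; X {2,3,4,5,6}->{3,4,5,6}; Z {2,4,6}->{2,4}
pass 2: no change
Fixpoint after 2 passes: D(V) = {1,2,3,4}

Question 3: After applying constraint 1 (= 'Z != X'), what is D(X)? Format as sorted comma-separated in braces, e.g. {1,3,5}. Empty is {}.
Answer: {2,3,4,5,6}

Derivation:
Constraint 1 (Z != X) on D(Z)={2,4,6} D(X)={2,3,4,5,6}: no change
So after constraint 1: D(X) = {2,3,4,5,6}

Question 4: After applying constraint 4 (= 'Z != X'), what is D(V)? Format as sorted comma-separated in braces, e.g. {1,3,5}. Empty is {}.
Answer: {1,2,3,4}

Derivation:
Constraint 1 (Z != X) on D(Z)={2,4,6} D(X)={2,3,4,5,6}: no change
Constraint 2 (Z != X) on D(Z)={2,4,6} D(X)={2,3,4,5,6}: no change
Constraint 3 (V + Z = X) on D(V)={1,2,3,4,5,6} D(Z)={2,4,6} D(X)={2,3,4,5,6}: V {1,2,3,4,5,6}->{1,2,3,4}; Z {2,4,6}->{2,4}; X {2,3,4,5,6}->{3,4,5,6}
Constraint 4 (Z != X) on D(Z)={2,4} D(X)={3,4,5,6}: no change
So after constraint 4: D(V) = {1,2,3,4}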